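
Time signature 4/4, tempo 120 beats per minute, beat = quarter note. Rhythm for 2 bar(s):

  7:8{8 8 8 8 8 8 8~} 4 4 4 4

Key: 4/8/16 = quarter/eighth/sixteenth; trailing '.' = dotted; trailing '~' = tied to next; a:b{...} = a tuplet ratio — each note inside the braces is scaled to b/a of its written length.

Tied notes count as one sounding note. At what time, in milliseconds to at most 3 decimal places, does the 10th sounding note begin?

note 10 onset = 7b = 3500.0ms

1. 0.0ms @ 0 + 285.714ms (4/7)
2. 285.714ms @ 4/7 + 285.714ms (4/7)
3. 571.429ms @ 8/7 + 285.714ms (4/7)
4. 857.143ms @ 12/7 + 285.714ms (4/7)
5. 1142.857ms @ 16/7 + 285.714ms (4/7)
6. 1428.571ms @ 20/7 + 285.714ms (4/7)
7. 1714.286ms @ 24/7 + 785.714ms (11/7)
8. 2500.0ms @ 5 + 500.0ms (1)
9. 3000.0ms @ 6 + 500.0ms (1)
10. 3500.0ms @ 7 + 500.0ms (1)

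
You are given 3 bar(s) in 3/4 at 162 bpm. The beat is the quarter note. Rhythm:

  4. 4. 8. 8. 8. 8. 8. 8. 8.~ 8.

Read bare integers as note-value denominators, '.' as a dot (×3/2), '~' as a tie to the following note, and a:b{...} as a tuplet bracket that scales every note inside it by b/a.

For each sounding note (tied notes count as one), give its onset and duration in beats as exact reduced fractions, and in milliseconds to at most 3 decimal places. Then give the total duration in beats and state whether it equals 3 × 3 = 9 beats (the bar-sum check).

1) 0.0ms=0b +555.556ms=3/2b
2) 555.556ms=3/2b +555.556ms=3/2b
3) 1111.111ms=3b +277.778ms=3/4b
4) 1388.889ms=15/4b +277.778ms=3/4b
5) 1666.667ms=9/2b +277.778ms=3/4b
6) 1944.444ms=21/4b +277.778ms=3/4b
7) 2222.222ms=6b +277.778ms=3/4b
8) 2500.0ms=27/4b +277.778ms=3/4b
9) 2777.778ms=15/2b +555.556ms=3/2b
Σ=9b of 9 (162bpm 3/4) — PASS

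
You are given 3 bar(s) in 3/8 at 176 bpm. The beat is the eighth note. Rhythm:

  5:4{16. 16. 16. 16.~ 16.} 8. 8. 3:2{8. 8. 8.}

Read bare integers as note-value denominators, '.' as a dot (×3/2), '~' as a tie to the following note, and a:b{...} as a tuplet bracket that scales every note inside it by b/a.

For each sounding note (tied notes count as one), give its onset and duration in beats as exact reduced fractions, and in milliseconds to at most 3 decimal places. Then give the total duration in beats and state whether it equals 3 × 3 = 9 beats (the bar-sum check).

1) 0.0ms=0b +204.545ms=3/5b
2) 204.545ms=3/5b +204.545ms=3/5b
3) 409.091ms=6/5b +204.545ms=3/5b
4) 613.636ms=9/5b +409.091ms=6/5b
5) 1022.727ms=3b +511.364ms=3/2b
6) 1534.091ms=9/2b +511.364ms=3/2b
7) 2045.455ms=6b +340.909ms=1b
8) 2386.364ms=7b +340.909ms=1b
9) 2727.273ms=8b +340.909ms=1b
Σ=9b of 9 (176bpm 3/8) — PASS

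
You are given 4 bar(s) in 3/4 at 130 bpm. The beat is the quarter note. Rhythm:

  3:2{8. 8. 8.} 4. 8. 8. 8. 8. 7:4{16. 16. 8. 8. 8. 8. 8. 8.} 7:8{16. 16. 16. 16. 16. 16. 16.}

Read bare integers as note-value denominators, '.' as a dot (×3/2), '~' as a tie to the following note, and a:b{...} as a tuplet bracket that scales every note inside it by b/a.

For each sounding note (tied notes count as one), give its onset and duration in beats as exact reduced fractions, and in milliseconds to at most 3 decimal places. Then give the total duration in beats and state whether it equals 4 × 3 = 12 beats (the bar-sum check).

1) 0.0ms=0b +230.769ms=1/2b
2) 230.769ms=1/2b +230.769ms=1/2b
3) 461.538ms=1b +230.769ms=1/2b
4) 692.308ms=3/2b +692.308ms=3/2b
5) 1384.615ms=3b +346.154ms=3/4b
6) 1730.769ms=15/4b +346.154ms=3/4b
7) 2076.923ms=9/2b +346.154ms=3/4b
8) 2423.077ms=21/4b +346.154ms=3/4b
9) 2769.231ms=6b +98.901ms=3/14b
10) 2868.132ms=87/14b +98.901ms=3/14b
11) 2967.033ms=45/7b +197.802ms=3/7b
12) 3164.835ms=48/7b +197.802ms=3/7b
13) 3362.637ms=51/7b +197.802ms=3/7b
14) 3560.44ms=54/7b +197.802ms=3/7b
15) 3758.242ms=57/7b +197.802ms=3/7b
16) 3956.044ms=60/7b +197.802ms=3/7b
17) 4153.846ms=9b +197.802ms=3/7b
18) 4351.648ms=66/7b +197.802ms=3/7b
19) 4549.451ms=69/7b +197.802ms=3/7b
20) 4747.253ms=72/7b +197.802ms=3/7b
21) 4945.055ms=75/7b +197.802ms=3/7b
22) 5142.857ms=78/7b +197.802ms=3/7b
23) 5340.659ms=81/7b +197.802ms=3/7b
Σ=12b of 12 (130bpm 3/4) — PASS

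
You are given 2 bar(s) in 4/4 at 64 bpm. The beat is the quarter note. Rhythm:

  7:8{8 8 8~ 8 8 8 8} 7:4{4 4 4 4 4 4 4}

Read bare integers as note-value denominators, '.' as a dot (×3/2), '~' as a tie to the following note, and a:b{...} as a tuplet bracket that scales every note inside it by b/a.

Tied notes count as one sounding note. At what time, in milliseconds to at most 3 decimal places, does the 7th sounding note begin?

note 7 onset = 4b = 3750.0ms

1. 0.0ms @ 0 + 535.714ms (4/7)
2. 535.714ms @ 4/7 + 535.714ms (4/7)
3. 1071.429ms @ 8/7 + 1071.429ms (8/7)
4. 2142.857ms @ 16/7 + 535.714ms (4/7)
5. 2678.571ms @ 20/7 + 535.714ms (4/7)
6. 3214.286ms @ 24/7 + 535.714ms (4/7)
7. 3750.0ms @ 4 + 535.714ms (4/7)
8. 4285.714ms @ 32/7 + 535.714ms (4/7)
9. 4821.429ms @ 36/7 + 535.714ms (4/7)
10. 5357.143ms @ 40/7 + 535.714ms (4/7)
11. 5892.857ms @ 44/7 + 535.714ms (4/7)
12. 6428.571ms @ 48/7 + 535.714ms (4/7)
13. 6964.286ms @ 52/7 + 535.714ms (4/7)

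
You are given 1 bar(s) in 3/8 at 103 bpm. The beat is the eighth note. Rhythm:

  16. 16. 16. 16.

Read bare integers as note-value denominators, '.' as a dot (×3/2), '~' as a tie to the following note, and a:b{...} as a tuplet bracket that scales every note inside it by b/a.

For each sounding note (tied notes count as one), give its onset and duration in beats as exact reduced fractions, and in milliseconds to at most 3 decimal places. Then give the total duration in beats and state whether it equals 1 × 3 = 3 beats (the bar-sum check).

1) 0.0ms=0b +436.893ms=3/4b
2) 436.893ms=3/4b +436.893ms=3/4b
3) 873.786ms=3/2b +436.893ms=3/4b
4) 1310.68ms=9/4b +436.893ms=3/4b
Σ=3b of 3 (103bpm 3/8) — PASS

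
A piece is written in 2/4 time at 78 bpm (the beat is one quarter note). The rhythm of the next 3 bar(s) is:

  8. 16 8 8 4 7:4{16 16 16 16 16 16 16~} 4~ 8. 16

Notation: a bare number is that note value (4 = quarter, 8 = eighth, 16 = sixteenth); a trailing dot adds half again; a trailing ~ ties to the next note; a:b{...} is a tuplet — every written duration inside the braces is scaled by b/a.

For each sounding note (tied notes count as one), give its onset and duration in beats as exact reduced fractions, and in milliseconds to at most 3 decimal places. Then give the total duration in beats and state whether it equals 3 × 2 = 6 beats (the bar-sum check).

1) 0.0ms=0b +576.923ms=3/4b
2) 576.923ms=3/4b +192.308ms=1/4b
3) 769.231ms=1b +384.615ms=1/2b
4) 1153.846ms=3/2b +384.615ms=1/2b
5) 1538.462ms=2b +769.231ms=1b
6) 2307.692ms=3b +109.89ms=1/7b
7) 2417.582ms=22/7b +109.89ms=1/7b
8) 2527.473ms=23/7b +109.89ms=1/7b
9) 2637.363ms=24/7b +109.89ms=1/7b
10) 2747.253ms=25/7b +109.89ms=1/7b
11) 2857.143ms=26/7b +109.89ms=1/7b
12) 2967.033ms=27/7b +1456.044ms=53/28b
13) 4423.077ms=23/4b +192.308ms=1/4b
Σ=6b of 6 (78bpm 2/4) — PASS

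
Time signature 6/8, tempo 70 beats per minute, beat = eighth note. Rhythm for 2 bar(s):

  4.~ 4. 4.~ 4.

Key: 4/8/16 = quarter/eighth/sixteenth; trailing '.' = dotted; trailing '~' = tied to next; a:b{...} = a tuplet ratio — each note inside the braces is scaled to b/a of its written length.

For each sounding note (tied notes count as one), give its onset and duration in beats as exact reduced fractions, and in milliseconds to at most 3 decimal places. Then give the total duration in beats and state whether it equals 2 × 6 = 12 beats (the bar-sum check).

1) 0.0ms=0b +5142.857ms=6b
2) 5142.857ms=6b +5142.857ms=6b
Σ=12b of 12 (70bpm 6/8) — PASS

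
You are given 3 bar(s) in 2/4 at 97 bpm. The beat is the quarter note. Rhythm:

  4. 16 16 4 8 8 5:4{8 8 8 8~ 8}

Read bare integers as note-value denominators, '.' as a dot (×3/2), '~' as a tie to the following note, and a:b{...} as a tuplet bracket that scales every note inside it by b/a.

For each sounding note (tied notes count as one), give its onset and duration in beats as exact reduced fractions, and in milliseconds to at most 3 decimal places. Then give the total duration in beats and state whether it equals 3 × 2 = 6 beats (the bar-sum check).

1) 0.0ms=0b +927.835ms=3/2b
2) 927.835ms=3/2b +154.639ms=1/4b
3) 1082.474ms=7/4b +154.639ms=1/4b
4) 1237.113ms=2b +618.557ms=1b
5) 1855.67ms=3b +309.278ms=1/2b
6) 2164.948ms=7/2b +309.278ms=1/2b
7) 2474.227ms=4b +247.423ms=2/5b
8) 2721.649ms=22/5b +247.423ms=2/5b
9) 2969.072ms=24/5b +247.423ms=2/5b
10) 3216.495ms=26/5b +494.845ms=4/5b
Σ=6b of 6 (97bpm 2/4) — PASS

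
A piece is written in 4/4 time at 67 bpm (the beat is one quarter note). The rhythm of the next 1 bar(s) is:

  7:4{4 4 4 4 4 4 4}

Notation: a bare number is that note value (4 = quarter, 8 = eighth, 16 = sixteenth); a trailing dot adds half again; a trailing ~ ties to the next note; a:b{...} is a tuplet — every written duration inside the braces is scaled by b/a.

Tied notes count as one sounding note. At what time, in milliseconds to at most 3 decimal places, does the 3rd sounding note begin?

1. 0.0ms @ 0 + 511.727ms (4/7)
2. 511.727ms @ 4/7 + 511.727ms (4/7)
3. 1023.454ms @ 8/7 + 511.727ms (4/7)
4. 1535.181ms @ 12/7 + 511.727ms (4/7)
5. 2046.908ms @ 16/7 + 511.727ms (4/7)
6. 2558.635ms @ 20/7 + 511.727ms (4/7)
7. 3070.362ms @ 24/7 + 511.727ms (4/7)

note 3 onset = 8/7b = 1023.454ms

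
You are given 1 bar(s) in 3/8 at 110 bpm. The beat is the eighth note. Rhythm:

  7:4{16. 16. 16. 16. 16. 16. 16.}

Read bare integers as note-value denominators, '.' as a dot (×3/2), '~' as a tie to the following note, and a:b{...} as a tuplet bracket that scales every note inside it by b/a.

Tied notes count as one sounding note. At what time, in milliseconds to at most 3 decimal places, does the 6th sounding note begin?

1. 0.0ms @ 0 + 233.766ms (3/7)
2. 233.766ms @ 3/7 + 233.766ms (3/7)
3. 467.532ms @ 6/7 + 233.766ms (3/7)
4. 701.299ms @ 9/7 + 233.766ms (3/7)
5. 935.065ms @ 12/7 + 233.766ms (3/7)
6. 1168.831ms @ 15/7 + 233.766ms (3/7)
7. 1402.597ms @ 18/7 + 233.766ms (3/7)

note 6 onset = 15/7b = 1168.831ms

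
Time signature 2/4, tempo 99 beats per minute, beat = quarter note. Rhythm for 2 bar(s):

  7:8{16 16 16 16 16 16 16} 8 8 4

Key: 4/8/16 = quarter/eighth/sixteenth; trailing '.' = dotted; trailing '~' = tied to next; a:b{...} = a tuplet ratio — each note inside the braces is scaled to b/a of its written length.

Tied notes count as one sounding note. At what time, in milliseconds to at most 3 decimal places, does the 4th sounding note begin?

note 4 onset = 6/7b = 519.481ms

1. 0.0ms @ 0 + 173.16ms (2/7)
2. 173.16ms @ 2/7 + 173.16ms (2/7)
3. 346.32ms @ 4/7 + 173.16ms (2/7)
4. 519.481ms @ 6/7 + 173.16ms (2/7)
5. 692.641ms @ 8/7 + 173.16ms (2/7)
6. 865.801ms @ 10/7 + 173.16ms (2/7)
7. 1038.961ms @ 12/7 + 173.16ms (2/7)
8. 1212.121ms @ 2 + 303.03ms (1/2)
9. 1515.152ms @ 5/2 + 303.03ms (1/2)
10. 1818.182ms @ 3 + 606.061ms (1)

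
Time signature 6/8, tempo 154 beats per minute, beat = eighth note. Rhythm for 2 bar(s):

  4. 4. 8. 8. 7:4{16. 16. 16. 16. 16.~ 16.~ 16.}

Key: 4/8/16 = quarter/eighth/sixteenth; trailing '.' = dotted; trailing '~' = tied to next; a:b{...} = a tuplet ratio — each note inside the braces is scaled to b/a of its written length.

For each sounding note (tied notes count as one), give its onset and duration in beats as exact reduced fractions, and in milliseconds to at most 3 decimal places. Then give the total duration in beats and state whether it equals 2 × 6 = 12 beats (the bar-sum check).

1) 0.0ms=0b +1168.831ms=3b
2) 1168.831ms=3b +1168.831ms=3b
3) 2337.662ms=6b +584.416ms=3/2b
4) 2922.078ms=15/2b +584.416ms=3/2b
5) 3506.494ms=9b +166.976ms=3/7b
6) 3673.469ms=66/7b +166.976ms=3/7b
7) 3840.445ms=69/7b +166.976ms=3/7b
8) 4007.421ms=72/7b +166.976ms=3/7b
9) 4174.397ms=75/7b +500.928ms=9/7b
Σ=12b of 12 (154bpm 6/8) — PASS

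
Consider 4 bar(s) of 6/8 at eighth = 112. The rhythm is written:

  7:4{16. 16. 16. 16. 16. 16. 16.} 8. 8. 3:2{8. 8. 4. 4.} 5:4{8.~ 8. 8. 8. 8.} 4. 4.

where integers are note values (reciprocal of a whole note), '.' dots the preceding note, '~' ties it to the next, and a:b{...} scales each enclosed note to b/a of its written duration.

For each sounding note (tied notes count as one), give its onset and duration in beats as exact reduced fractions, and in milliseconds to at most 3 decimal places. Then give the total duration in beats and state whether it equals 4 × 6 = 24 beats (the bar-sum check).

1) 0.0ms=0b +229.592ms=3/7b
2) 229.592ms=3/7b +229.592ms=3/7b
3) 459.184ms=6/7b +229.592ms=3/7b
4) 688.776ms=9/7b +229.592ms=3/7b
5) 918.367ms=12/7b +229.592ms=3/7b
6) 1147.959ms=15/7b +229.592ms=3/7b
7) 1377.551ms=18/7b +229.592ms=3/7b
8) 1607.143ms=3b +803.571ms=3/2b
9) 2410.714ms=9/2b +803.571ms=3/2b
10) 3214.286ms=6b +535.714ms=1b
11) 3750.0ms=7b +535.714ms=1b
12) 4285.714ms=8b +1071.429ms=2b
13) 5357.143ms=10b +1071.429ms=2b
14) 6428.571ms=12b +1285.714ms=12/5b
15) 7714.286ms=72/5b +642.857ms=6/5b
16) 8357.143ms=78/5b +642.857ms=6/5b
17) 9000.0ms=84/5b +642.857ms=6/5b
18) 9642.857ms=18b +1607.143ms=3b
19) 11250.0ms=21b +1607.143ms=3b
Σ=24b of 24 (112bpm 6/8) — PASS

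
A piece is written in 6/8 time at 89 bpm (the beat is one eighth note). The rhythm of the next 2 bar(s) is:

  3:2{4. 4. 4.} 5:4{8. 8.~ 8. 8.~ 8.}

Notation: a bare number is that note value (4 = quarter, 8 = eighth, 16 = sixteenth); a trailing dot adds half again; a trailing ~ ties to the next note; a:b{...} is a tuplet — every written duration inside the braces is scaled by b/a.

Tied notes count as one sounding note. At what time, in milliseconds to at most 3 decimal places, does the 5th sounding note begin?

note 5 onset = 36/5b = 4853.933ms

1. 0.0ms @ 0 + 1348.315ms (2)
2. 1348.315ms @ 2 + 1348.315ms (2)
3. 2696.629ms @ 4 + 1348.315ms (2)
4. 4044.944ms @ 6 + 808.989ms (6/5)
5. 4853.933ms @ 36/5 + 1617.978ms (12/5)
6. 6471.91ms @ 48/5 + 1617.978ms (12/5)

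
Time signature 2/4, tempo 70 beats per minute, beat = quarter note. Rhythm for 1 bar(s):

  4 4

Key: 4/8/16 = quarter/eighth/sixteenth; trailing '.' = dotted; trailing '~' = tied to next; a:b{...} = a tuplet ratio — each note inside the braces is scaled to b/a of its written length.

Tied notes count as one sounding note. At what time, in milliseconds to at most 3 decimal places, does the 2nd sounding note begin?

note 2 onset = 1b = 857.143ms

1. 0.0ms @ 0 + 857.143ms (1)
2. 857.143ms @ 1 + 857.143ms (1)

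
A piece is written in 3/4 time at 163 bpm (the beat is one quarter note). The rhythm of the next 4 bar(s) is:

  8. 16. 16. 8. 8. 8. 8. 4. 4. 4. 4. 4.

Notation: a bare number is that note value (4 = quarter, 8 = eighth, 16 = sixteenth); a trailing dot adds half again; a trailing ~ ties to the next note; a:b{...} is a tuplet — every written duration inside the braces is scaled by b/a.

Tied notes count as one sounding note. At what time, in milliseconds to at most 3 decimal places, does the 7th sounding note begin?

note 7 onset = 15/4b = 1380.368ms

1. 0.0ms @ 0 + 276.074ms (3/4)
2. 276.074ms @ 3/4 + 138.037ms (3/8)
3. 414.11ms @ 9/8 + 138.037ms (3/8)
4. 552.147ms @ 3/2 + 276.074ms (3/4)
5. 828.221ms @ 9/4 + 276.074ms (3/4)
6. 1104.294ms @ 3 + 276.074ms (3/4)
7. 1380.368ms @ 15/4 + 276.074ms (3/4)
8. 1656.442ms @ 9/2 + 552.147ms (3/2)
9. 2208.589ms @ 6 + 552.147ms (3/2)
10. 2760.736ms @ 15/2 + 552.147ms (3/2)
11. 3312.883ms @ 9 + 552.147ms (3/2)
12. 3865.031ms @ 21/2 + 552.147ms (3/2)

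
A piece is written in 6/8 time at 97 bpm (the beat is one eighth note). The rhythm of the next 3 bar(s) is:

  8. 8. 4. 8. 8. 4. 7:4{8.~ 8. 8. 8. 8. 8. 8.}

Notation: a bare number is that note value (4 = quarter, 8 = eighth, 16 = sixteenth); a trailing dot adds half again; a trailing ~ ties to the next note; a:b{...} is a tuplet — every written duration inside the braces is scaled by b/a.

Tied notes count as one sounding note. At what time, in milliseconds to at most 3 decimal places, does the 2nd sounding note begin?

note 2 onset = 3/2b = 927.835ms

1. 0.0ms @ 0 + 927.835ms (3/2)
2. 927.835ms @ 3/2 + 927.835ms (3/2)
3. 1855.67ms @ 3 + 1855.67ms (3)
4. 3711.34ms @ 6 + 927.835ms (3/2)
5. 4639.175ms @ 15/2 + 927.835ms (3/2)
6. 5567.01ms @ 9 + 1855.67ms (3)
7. 7422.68ms @ 12 + 1060.383ms (12/7)
8. 8483.063ms @ 96/7 + 530.191ms (6/7)
9. 9013.255ms @ 102/7 + 530.191ms (6/7)
10. 9543.446ms @ 108/7 + 530.191ms (6/7)
11. 10073.638ms @ 114/7 + 530.191ms (6/7)
12. 10603.829ms @ 120/7 + 530.191ms (6/7)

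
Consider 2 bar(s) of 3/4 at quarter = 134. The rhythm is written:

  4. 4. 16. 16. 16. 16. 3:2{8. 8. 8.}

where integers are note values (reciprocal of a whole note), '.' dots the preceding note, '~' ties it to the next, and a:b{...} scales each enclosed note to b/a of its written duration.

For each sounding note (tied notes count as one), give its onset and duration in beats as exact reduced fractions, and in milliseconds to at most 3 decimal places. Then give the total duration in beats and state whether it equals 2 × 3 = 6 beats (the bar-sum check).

1) 0.0ms=0b +671.642ms=3/2b
2) 671.642ms=3/2b +671.642ms=3/2b
3) 1343.284ms=3b +167.91ms=3/8b
4) 1511.194ms=27/8b +167.91ms=3/8b
5) 1679.104ms=15/4b +167.91ms=3/8b
6) 1847.015ms=33/8b +167.91ms=3/8b
7) 2014.925ms=9/2b +223.881ms=1/2b
8) 2238.806ms=5b +223.881ms=1/2b
9) 2462.687ms=11/2b +223.881ms=1/2b
Σ=6b of 6 (134bpm 3/4) — PASS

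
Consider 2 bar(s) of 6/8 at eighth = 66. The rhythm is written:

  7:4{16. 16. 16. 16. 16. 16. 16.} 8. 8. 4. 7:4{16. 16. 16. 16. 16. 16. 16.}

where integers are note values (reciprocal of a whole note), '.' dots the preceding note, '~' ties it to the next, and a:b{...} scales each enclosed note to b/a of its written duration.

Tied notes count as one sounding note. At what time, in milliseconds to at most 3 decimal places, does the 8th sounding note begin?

note 8 onset = 3b = 2727.273ms

1. 0.0ms @ 0 + 389.61ms (3/7)
2. 389.61ms @ 3/7 + 389.61ms (3/7)
3. 779.221ms @ 6/7 + 389.61ms (3/7)
4. 1168.831ms @ 9/7 + 389.61ms (3/7)
5. 1558.442ms @ 12/7 + 389.61ms (3/7)
6. 1948.052ms @ 15/7 + 389.61ms (3/7)
7. 2337.662ms @ 18/7 + 389.61ms (3/7)
8. 2727.273ms @ 3 + 1363.636ms (3/2)
9. 4090.909ms @ 9/2 + 1363.636ms (3/2)
10. 5454.545ms @ 6 + 2727.273ms (3)
11. 8181.818ms @ 9 + 389.61ms (3/7)
12. 8571.429ms @ 66/7 + 389.61ms (3/7)
13. 8961.039ms @ 69/7 + 389.61ms (3/7)
14. 9350.649ms @ 72/7 + 389.61ms (3/7)
15. 9740.26ms @ 75/7 + 389.61ms (3/7)
16. 10129.87ms @ 78/7 + 389.61ms (3/7)
17. 10519.481ms @ 81/7 + 389.61ms (3/7)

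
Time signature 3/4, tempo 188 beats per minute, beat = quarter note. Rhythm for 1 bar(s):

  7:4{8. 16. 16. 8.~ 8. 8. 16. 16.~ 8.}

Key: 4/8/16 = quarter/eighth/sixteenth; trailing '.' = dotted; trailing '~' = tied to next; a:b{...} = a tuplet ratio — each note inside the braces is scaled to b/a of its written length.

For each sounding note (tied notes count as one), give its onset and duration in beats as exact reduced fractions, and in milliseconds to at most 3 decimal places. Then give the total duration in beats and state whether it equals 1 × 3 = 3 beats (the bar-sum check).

1) 0.0ms=0b +136.778ms=3/7b
2) 136.778ms=3/7b +68.389ms=3/14b
3) 205.167ms=9/14b +68.389ms=3/14b
4) 273.556ms=6/7b +273.556ms=6/7b
5) 547.112ms=12/7b +136.778ms=3/7b
6) 683.891ms=15/7b +68.389ms=3/14b
7) 752.28ms=33/14b +205.167ms=9/14b
Σ=3b of 3 (188bpm 3/4) — PASS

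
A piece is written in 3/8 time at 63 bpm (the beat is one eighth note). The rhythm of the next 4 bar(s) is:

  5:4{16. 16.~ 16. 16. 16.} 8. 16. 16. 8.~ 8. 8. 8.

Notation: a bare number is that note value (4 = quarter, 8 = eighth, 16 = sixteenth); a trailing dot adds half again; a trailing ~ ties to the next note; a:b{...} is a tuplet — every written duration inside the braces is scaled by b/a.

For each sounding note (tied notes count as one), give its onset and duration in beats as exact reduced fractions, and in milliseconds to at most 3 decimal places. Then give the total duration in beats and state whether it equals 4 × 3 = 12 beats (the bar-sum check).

1) 0.0ms=0b +571.429ms=3/5b
2) 571.429ms=3/5b +1142.857ms=6/5b
3) 1714.286ms=9/5b +571.429ms=3/5b
4) 2285.714ms=12/5b +571.429ms=3/5b
5) 2857.143ms=3b +1428.571ms=3/2b
6) 4285.714ms=9/2b +714.286ms=3/4b
7) 5000.0ms=21/4b +714.286ms=3/4b
8) 5714.286ms=6b +2857.143ms=3b
9) 8571.429ms=9b +1428.571ms=3/2b
10) 10000.0ms=21/2b +1428.571ms=3/2b
Σ=12b of 12 (63bpm 3/8) — PASS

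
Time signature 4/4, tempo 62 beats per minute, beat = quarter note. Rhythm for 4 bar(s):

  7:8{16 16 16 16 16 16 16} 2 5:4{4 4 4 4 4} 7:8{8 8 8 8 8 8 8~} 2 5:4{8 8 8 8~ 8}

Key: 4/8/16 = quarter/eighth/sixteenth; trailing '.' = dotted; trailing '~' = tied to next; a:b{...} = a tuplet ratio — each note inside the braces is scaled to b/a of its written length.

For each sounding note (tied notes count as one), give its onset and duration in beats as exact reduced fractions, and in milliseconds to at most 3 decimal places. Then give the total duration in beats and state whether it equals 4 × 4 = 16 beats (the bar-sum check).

1) 0.0ms=0b +276.498ms=2/7b
2) 276.498ms=2/7b +276.498ms=2/7b
3) 552.995ms=4/7b +276.498ms=2/7b
4) 829.493ms=6/7b +276.498ms=2/7b
5) 1105.991ms=8/7b +276.498ms=2/7b
6) 1382.488ms=10/7b +276.498ms=2/7b
7) 1658.986ms=12/7b +276.498ms=2/7b
8) 1935.484ms=2b +1935.484ms=2b
9) 3870.968ms=4b +774.194ms=4/5b
10) 4645.161ms=24/5b +774.194ms=4/5b
11) 5419.355ms=28/5b +774.194ms=4/5b
12) 6193.548ms=32/5b +774.194ms=4/5b
13) 6967.742ms=36/5b +774.194ms=4/5b
14) 7741.935ms=8b +552.995ms=4/7b
15) 8294.931ms=60/7b +552.995ms=4/7b
16) 8847.926ms=64/7b +552.995ms=4/7b
17) 9400.922ms=68/7b +552.995ms=4/7b
18) 9953.917ms=72/7b +552.995ms=4/7b
19) 10506.912ms=76/7b +552.995ms=4/7b
20) 11059.908ms=80/7b +2488.479ms=18/7b
21) 13548.387ms=14b +387.097ms=2/5b
22) 13935.484ms=72/5b +387.097ms=2/5b
23) 14322.581ms=74/5b +387.097ms=2/5b
24) 14709.677ms=76/5b +774.194ms=4/5b
Σ=16b of 16 (62bpm 4/4) — PASS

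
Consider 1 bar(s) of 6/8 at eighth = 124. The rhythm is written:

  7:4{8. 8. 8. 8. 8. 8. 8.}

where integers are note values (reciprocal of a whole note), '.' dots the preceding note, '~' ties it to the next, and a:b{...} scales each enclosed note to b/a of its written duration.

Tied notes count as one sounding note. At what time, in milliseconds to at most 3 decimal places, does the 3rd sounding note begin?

1. 0.0ms @ 0 + 414.747ms (6/7)
2. 414.747ms @ 6/7 + 414.747ms (6/7)
3. 829.493ms @ 12/7 + 414.747ms (6/7)
4. 1244.24ms @ 18/7 + 414.747ms (6/7)
5. 1658.986ms @ 24/7 + 414.747ms (6/7)
6. 2073.733ms @ 30/7 + 414.747ms (6/7)
7. 2488.479ms @ 36/7 + 414.747ms (6/7)

note 3 onset = 12/7b = 829.493ms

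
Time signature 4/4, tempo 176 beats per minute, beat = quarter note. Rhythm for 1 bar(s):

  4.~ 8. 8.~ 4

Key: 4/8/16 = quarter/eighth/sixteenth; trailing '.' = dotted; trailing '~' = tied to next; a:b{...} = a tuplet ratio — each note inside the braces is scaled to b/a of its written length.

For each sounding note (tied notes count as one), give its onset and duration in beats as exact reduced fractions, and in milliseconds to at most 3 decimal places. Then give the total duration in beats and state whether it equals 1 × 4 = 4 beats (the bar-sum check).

1) 0.0ms=0b +767.045ms=9/4b
2) 767.045ms=9/4b +596.591ms=7/4b
Σ=4b of 4 (176bpm 4/4) — PASS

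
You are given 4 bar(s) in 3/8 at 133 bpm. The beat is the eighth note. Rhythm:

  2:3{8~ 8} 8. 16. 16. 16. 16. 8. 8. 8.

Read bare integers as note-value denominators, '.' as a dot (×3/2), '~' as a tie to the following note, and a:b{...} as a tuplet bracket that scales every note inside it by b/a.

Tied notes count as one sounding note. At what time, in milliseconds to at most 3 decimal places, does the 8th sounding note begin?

1. 0.0ms @ 0 + 1353.383ms (3)
2. 1353.383ms @ 3 + 676.692ms (3/2)
3. 2030.075ms @ 9/2 + 338.346ms (3/4)
4. 2368.421ms @ 21/4 + 338.346ms (3/4)
5. 2706.767ms @ 6 + 338.346ms (3/4)
6. 3045.113ms @ 27/4 + 338.346ms (3/4)
7. 3383.459ms @ 15/2 + 676.692ms (3/2)
8. 4060.15ms @ 9 + 676.692ms (3/2)
9. 4736.842ms @ 21/2 + 676.692ms (3/2)

note 8 onset = 9b = 4060.15ms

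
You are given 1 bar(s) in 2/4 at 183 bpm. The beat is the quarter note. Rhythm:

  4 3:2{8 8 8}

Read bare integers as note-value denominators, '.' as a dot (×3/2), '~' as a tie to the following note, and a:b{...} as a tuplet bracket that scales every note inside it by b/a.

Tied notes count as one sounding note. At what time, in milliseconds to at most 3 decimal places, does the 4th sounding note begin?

note 4 onset = 5/3b = 546.448ms

1. 0.0ms @ 0 + 327.869ms (1)
2. 327.869ms @ 1 + 109.29ms (1/3)
3. 437.158ms @ 4/3 + 109.29ms (1/3)
4. 546.448ms @ 5/3 + 109.29ms (1/3)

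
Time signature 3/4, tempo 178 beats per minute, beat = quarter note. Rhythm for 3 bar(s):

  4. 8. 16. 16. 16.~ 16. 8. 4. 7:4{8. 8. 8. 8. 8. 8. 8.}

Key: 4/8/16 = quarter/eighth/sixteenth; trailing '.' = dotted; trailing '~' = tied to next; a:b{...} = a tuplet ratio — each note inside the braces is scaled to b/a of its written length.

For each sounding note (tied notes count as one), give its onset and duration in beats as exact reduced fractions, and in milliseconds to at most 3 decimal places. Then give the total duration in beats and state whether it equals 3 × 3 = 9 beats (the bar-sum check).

1) 0.0ms=0b +505.618ms=3/2b
2) 505.618ms=3/2b +252.809ms=3/4b
3) 758.427ms=9/4b +126.404ms=3/8b
4) 884.831ms=21/8b +126.404ms=3/8b
5) 1011.236ms=3b +252.809ms=3/4b
6) 1264.045ms=15/4b +252.809ms=3/4b
7) 1516.854ms=9/2b +505.618ms=3/2b
8) 2022.472ms=6b +144.462ms=3/7b
9) 2166.934ms=45/7b +144.462ms=3/7b
10) 2311.396ms=48/7b +144.462ms=3/7b
11) 2455.859ms=51/7b +144.462ms=3/7b
12) 2600.321ms=54/7b +144.462ms=3/7b
13) 2744.783ms=57/7b +144.462ms=3/7b
14) 2889.246ms=60/7b +144.462ms=3/7b
Σ=9b of 9 (178bpm 3/4) — PASS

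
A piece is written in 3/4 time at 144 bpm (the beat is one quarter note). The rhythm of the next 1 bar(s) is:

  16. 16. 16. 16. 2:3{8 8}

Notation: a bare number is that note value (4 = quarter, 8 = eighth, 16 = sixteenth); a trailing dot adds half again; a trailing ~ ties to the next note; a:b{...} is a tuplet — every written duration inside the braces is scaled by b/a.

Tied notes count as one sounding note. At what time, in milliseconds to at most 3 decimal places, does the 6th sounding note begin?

1. 0.0ms @ 0 + 156.25ms (3/8)
2. 156.25ms @ 3/8 + 156.25ms (3/8)
3. 312.5ms @ 3/4 + 156.25ms (3/8)
4. 468.75ms @ 9/8 + 156.25ms (3/8)
5. 625.0ms @ 3/2 + 312.5ms (3/4)
6. 937.5ms @ 9/4 + 312.5ms (3/4)

note 6 onset = 9/4b = 937.5ms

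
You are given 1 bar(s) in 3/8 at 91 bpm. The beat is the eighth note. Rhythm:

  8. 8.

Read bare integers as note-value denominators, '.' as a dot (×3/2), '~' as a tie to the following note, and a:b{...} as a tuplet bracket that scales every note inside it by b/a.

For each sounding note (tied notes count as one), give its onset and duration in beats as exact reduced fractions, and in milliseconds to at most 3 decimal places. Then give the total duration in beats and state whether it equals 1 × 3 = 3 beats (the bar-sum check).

1) 0.0ms=0b +989.011ms=3/2b
2) 989.011ms=3/2b +989.011ms=3/2b
Σ=3b of 3 (91bpm 3/8) — PASS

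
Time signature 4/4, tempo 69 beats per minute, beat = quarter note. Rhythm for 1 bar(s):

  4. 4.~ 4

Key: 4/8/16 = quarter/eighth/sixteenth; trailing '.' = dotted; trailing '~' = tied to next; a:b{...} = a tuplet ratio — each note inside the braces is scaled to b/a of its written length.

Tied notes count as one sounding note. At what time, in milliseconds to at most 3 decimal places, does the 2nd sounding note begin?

1. 0.0ms @ 0 + 1304.348ms (3/2)
2. 1304.348ms @ 3/2 + 2173.913ms (5/2)

note 2 onset = 3/2b = 1304.348ms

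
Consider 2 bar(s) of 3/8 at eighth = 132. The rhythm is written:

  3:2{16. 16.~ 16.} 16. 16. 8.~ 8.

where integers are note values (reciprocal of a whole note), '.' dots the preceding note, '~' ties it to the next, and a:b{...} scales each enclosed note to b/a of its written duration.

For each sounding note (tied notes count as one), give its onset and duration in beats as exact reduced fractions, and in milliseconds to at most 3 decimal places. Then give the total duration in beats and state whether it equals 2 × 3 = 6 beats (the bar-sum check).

1) 0.0ms=0b +227.273ms=1/2b
2) 227.273ms=1/2b +454.545ms=1b
3) 681.818ms=3/2b +340.909ms=3/4b
4) 1022.727ms=9/4b +340.909ms=3/4b
5) 1363.636ms=3b +1363.636ms=3b
Σ=6b of 6 (132bpm 3/8) — PASS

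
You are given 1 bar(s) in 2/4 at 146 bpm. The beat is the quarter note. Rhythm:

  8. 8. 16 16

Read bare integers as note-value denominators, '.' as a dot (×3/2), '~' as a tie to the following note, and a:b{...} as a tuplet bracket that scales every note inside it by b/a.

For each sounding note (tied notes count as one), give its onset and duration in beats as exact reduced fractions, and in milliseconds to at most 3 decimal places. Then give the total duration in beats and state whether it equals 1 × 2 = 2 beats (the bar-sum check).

1) 0.0ms=0b +308.219ms=3/4b
2) 308.219ms=3/4b +308.219ms=3/4b
3) 616.438ms=3/2b +102.74ms=1/4b
4) 719.178ms=7/4b +102.74ms=1/4b
Σ=2b of 2 (146bpm 2/4) — PASS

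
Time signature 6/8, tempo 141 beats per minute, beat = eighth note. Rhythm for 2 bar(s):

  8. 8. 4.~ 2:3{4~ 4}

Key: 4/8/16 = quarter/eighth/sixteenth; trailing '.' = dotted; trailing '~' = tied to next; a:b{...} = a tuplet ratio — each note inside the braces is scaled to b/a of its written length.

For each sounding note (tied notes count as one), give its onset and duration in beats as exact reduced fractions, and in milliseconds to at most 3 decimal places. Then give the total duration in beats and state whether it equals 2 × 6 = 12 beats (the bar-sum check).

1) 0.0ms=0b +638.298ms=3/2b
2) 638.298ms=3/2b +638.298ms=3/2b
3) 1276.596ms=3b +3829.787ms=9b
Σ=12b of 12 (141bpm 6/8) — PASS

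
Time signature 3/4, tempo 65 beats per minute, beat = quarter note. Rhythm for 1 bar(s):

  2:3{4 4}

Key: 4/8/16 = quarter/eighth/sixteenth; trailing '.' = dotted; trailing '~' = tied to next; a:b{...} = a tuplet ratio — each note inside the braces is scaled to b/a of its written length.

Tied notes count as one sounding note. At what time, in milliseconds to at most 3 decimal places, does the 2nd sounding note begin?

note 2 onset = 3/2b = 1384.615ms

1. 0.0ms @ 0 + 1384.615ms (3/2)
2. 1384.615ms @ 3/2 + 1384.615ms (3/2)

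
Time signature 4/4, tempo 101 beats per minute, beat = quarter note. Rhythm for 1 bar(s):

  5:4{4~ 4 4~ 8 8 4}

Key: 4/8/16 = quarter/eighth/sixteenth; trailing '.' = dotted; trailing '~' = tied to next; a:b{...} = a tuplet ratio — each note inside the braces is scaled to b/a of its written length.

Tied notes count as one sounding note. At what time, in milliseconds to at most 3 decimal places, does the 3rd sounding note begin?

1. 0.0ms @ 0 + 950.495ms (8/5)
2. 950.495ms @ 8/5 + 712.871ms (6/5)
3. 1663.366ms @ 14/5 + 237.624ms (2/5)
4. 1900.99ms @ 16/5 + 475.248ms (4/5)

note 3 onset = 14/5b = 1663.366ms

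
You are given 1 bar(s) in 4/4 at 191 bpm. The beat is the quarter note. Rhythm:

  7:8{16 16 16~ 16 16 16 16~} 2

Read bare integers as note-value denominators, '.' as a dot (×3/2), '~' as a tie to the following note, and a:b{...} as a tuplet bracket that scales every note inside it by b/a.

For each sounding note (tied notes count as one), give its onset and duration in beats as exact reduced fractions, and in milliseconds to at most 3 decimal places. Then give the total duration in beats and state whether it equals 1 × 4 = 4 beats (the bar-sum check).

1) 0.0ms=0b +89.753ms=2/7b
2) 89.753ms=2/7b +89.753ms=2/7b
3) 179.506ms=4/7b +179.506ms=4/7b
4) 359.013ms=8/7b +89.753ms=2/7b
5) 448.766ms=10/7b +89.753ms=2/7b
6) 538.519ms=12/7b +718.025ms=16/7b
Σ=4b of 4 (191bpm 4/4) — PASS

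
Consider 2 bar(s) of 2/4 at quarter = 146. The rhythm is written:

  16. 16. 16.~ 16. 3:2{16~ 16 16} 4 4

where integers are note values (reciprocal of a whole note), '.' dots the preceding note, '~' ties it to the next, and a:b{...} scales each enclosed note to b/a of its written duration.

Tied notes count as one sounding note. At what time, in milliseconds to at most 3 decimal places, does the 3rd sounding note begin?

1. 0.0ms @ 0 + 154.11ms (3/8)
2. 154.11ms @ 3/8 + 154.11ms (3/8)
3. 308.219ms @ 3/4 + 308.219ms (3/4)
4. 616.438ms @ 3/2 + 136.986ms (1/3)
5. 753.425ms @ 11/6 + 68.493ms (1/6)
6. 821.918ms @ 2 + 410.959ms (1)
7. 1232.877ms @ 3 + 410.959ms (1)

note 3 onset = 3/4b = 308.219ms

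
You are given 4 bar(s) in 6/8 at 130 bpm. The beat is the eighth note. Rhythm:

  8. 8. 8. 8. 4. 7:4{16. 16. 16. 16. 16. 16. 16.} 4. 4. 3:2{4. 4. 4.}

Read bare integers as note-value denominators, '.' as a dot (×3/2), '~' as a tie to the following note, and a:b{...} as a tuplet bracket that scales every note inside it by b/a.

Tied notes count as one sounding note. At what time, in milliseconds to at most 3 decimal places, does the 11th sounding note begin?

1. 0.0ms @ 0 + 692.308ms (3/2)
2. 692.308ms @ 3/2 + 692.308ms (3/2)
3. 1384.615ms @ 3 + 692.308ms (3/2)
4. 2076.923ms @ 9/2 + 692.308ms (3/2)
5. 2769.231ms @ 6 + 1384.615ms (3)
6. 4153.846ms @ 9 + 197.802ms (3/7)
7. 4351.648ms @ 66/7 + 197.802ms (3/7)
8. 4549.451ms @ 69/7 + 197.802ms (3/7)
9. 4747.253ms @ 72/7 + 197.802ms (3/7)
10. 4945.055ms @ 75/7 + 197.802ms (3/7)
11. 5142.857ms @ 78/7 + 197.802ms (3/7)
12. 5340.659ms @ 81/7 + 197.802ms (3/7)
13. 5538.462ms @ 12 + 1384.615ms (3)
14. 6923.077ms @ 15 + 1384.615ms (3)
15. 8307.692ms @ 18 + 923.077ms (2)
16. 9230.769ms @ 20 + 923.077ms (2)
17. 10153.846ms @ 22 + 923.077ms (2)

note 11 onset = 78/7b = 5142.857ms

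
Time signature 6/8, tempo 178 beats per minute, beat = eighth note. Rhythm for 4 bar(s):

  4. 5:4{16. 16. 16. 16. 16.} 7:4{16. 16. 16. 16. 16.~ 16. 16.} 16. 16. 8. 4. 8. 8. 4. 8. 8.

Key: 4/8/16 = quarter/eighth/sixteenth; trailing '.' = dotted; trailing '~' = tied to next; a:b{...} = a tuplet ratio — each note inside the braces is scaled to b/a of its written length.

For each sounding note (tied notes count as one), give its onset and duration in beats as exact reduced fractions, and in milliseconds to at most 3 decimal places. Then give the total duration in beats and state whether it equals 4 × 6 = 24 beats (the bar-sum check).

1) 0.0ms=0b +1011.236ms=3b
2) 1011.236ms=3b +202.247ms=3/5b
3) 1213.483ms=18/5b +202.247ms=3/5b
4) 1415.73ms=21/5b +202.247ms=3/5b
5) 1617.978ms=24/5b +202.247ms=3/5b
6) 1820.225ms=27/5b +202.247ms=3/5b
7) 2022.472ms=6b +144.462ms=3/7b
8) 2166.934ms=45/7b +144.462ms=3/7b
9) 2311.396ms=48/7b +144.462ms=3/7b
10) 2455.859ms=51/7b +144.462ms=3/7b
11) 2600.321ms=54/7b +288.925ms=6/7b
12) 2889.246ms=60/7b +144.462ms=3/7b
13) 3033.708ms=9b +252.809ms=3/4b
14) 3286.517ms=39/4b +252.809ms=3/4b
15) 3539.326ms=21/2b +505.618ms=3/2b
16) 4044.944ms=12b +1011.236ms=3b
17) 5056.18ms=15b +505.618ms=3/2b
18) 5561.798ms=33/2b +505.618ms=3/2b
19) 6067.416ms=18b +1011.236ms=3b
20) 7078.652ms=21b +505.618ms=3/2b
21) 7584.27ms=45/2b +505.618ms=3/2b
Σ=24b of 24 (178bpm 6/8) — PASS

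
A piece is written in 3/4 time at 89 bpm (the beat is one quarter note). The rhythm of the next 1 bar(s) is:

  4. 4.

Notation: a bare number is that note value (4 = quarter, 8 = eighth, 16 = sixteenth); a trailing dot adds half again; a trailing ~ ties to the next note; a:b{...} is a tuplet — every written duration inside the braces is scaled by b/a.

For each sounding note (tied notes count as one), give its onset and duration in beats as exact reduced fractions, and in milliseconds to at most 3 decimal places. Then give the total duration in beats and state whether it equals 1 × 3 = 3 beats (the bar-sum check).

1) 0.0ms=0b +1011.236ms=3/2b
2) 1011.236ms=3/2b +1011.236ms=3/2b
Σ=3b of 3 (89bpm 3/4) — PASS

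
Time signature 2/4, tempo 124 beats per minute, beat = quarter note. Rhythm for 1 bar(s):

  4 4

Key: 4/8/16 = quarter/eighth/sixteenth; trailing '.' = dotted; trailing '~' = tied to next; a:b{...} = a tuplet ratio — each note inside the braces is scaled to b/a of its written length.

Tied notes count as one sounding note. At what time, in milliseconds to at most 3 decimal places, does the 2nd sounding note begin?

note 2 onset = 1b = 483.871ms

1. 0.0ms @ 0 + 483.871ms (1)
2. 483.871ms @ 1 + 483.871ms (1)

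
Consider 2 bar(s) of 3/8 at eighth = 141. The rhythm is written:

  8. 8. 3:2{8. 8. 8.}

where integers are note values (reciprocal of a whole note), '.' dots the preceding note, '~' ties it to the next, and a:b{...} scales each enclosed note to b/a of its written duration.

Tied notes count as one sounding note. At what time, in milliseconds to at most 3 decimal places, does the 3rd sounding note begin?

1. 0.0ms @ 0 + 638.298ms (3/2)
2. 638.298ms @ 3/2 + 638.298ms (3/2)
3. 1276.596ms @ 3 + 425.532ms (1)
4. 1702.128ms @ 4 + 425.532ms (1)
5. 2127.66ms @ 5 + 425.532ms (1)

note 3 onset = 3b = 1276.596ms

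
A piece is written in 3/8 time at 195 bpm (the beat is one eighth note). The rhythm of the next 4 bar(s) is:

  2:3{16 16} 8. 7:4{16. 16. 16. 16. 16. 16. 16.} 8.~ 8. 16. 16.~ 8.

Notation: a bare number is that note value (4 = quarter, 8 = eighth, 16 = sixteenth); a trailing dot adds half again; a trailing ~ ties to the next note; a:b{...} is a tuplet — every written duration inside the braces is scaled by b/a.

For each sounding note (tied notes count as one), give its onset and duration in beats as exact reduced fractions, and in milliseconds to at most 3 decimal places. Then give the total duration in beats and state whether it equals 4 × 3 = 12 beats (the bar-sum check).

1) 0.0ms=0b +230.769ms=3/4b
2) 230.769ms=3/4b +230.769ms=3/4b
3) 461.538ms=3/2b +461.538ms=3/2b
4) 923.077ms=3b +131.868ms=3/7b
5) 1054.945ms=24/7b +131.868ms=3/7b
6) 1186.813ms=27/7b +131.868ms=3/7b
7) 1318.681ms=30/7b +131.868ms=3/7b
8) 1450.549ms=33/7b +131.868ms=3/7b
9) 1582.418ms=36/7b +131.868ms=3/7b
10) 1714.286ms=39/7b +131.868ms=3/7b
11) 1846.154ms=6b +923.077ms=3b
12) 2769.231ms=9b +230.769ms=3/4b
13) 3000.0ms=39/4b +692.308ms=9/4b
Σ=12b of 12 (195bpm 3/8) — PASS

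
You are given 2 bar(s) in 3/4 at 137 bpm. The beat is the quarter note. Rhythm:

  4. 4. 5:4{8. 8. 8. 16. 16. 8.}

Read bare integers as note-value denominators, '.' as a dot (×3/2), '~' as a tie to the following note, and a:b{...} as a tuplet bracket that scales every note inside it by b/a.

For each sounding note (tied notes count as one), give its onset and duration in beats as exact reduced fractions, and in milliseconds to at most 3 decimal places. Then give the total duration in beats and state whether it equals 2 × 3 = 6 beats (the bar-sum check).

1) 0.0ms=0b +656.934ms=3/2b
2) 656.934ms=3/2b +656.934ms=3/2b
3) 1313.869ms=3b +262.774ms=3/5b
4) 1576.642ms=18/5b +262.774ms=3/5b
5) 1839.416ms=21/5b +262.774ms=3/5b
6) 2102.19ms=24/5b +131.387ms=3/10b
7) 2233.577ms=51/10b +131.387ms=3/10b
8) 2364.964ms=27/5b +262.774ms=3/5b
Σ=6b of 6 (137bpm 3/4) — PASS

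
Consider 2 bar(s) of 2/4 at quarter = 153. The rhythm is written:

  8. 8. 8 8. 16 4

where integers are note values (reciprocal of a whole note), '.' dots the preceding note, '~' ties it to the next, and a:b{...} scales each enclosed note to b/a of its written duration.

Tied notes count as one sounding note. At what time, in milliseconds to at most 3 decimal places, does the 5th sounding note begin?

note 5 onset = 11/4b = 1078.431ms

1. 0.0ms @ 0 + 294.118ms (3/4)
2. 294.118ms @ 3/4 + 294.118ms (3/4)
3. 588.235ms @ 3/2 + 196.078ms (1/2)
4. 784.314ms @ 2 + 294.118ms (3/4)
5. 1078.431ms @ 11/4 + 98.039ms (1/4)
6. 1176.471ms @ 3 + 392.157ms (1)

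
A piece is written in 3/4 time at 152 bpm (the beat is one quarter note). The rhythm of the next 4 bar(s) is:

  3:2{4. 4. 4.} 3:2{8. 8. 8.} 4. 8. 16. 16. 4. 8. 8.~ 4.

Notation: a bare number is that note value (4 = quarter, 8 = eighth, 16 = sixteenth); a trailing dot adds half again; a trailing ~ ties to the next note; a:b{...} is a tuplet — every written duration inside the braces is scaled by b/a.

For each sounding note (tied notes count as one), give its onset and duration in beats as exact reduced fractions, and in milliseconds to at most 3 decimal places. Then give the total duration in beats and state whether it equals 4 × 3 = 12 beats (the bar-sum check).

1) 0.0ms=0b +394.737ms=1b
2) 394.737ms=1b +394.737ms=1b
3) 789.474ms=2b +394.737ms=1b
4) 1184.211ms=3b +197.368ms=1/2b
5) 1381.579ms=7/2b +197.368ms=1/2b
6) 1578.947ms=4b +197.368ms=1/2b
7) 1776.316ms=9/2b +592.105ms=3/2b
8) 2368.421ms=6b +296.053ms=3/4b
9) 2664.474ms=27/4b +148.026ms=3/8b
10) 2812.5ms=57/8b +148.026ms=3/8b
11) 2960.526ms=15/2b +592.105ms=3/2b
12) 3552.632ms=9b +296.053ms=3/4b
13) 3848.684ms=39/4b +888.158ms=9/4b
Σ=12b of 12 (152bpm 3/4) — PASS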